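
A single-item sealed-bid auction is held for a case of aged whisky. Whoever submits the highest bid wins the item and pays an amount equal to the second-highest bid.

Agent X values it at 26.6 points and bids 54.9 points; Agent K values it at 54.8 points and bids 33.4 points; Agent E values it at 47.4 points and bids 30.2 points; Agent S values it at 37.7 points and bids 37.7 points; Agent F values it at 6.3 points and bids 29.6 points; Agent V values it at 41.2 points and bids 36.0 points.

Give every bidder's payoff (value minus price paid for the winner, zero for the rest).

Payoffs: Agent X -11.1 points, Agent K 0.0 points, Agent E 0.0 points, Agent S 0.0 points, Agent F 0.0 points, Agent V 0.0 points.

Bids in descending order: Agent X 54.9 points, then Agent S 37.7 points, then Agent V 36.0 points, then Agent K 33.4 points, then Agent E 30.2 points, then Agent F 29.6 points.
Agent X has the top bid and wins; the price is the second-highest bid, 37.7 points.
Agent X's payoff = 26.6 points − 37.7 points = -11.1 points. All other bidders lose, so their payoff is 0.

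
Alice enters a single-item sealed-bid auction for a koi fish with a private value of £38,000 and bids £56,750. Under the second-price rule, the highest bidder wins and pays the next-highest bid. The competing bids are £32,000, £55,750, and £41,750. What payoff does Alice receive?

Alice's payoff: -£17,750.

Highest competing bid: £55,750.
Alice's bid £56,750 is the highest overall, so Alice wins and pays the second-highest bid, £55,750.
Payoff = value − price = £38,000 − £55,750 = -£17,750.
Overbidding won the item at a price above value — truthful bidding would have avoided this loss.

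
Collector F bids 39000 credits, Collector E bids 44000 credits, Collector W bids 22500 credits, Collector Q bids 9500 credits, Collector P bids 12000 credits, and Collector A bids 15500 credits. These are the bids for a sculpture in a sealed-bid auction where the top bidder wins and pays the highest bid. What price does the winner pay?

Ranking the bids: Collector E 44000 credits; Collector F 39000 credits; Collector W 22500 credits; Collector A 15500 credits; Collector P 12000 credits; Collector Q 9500 credits.
Collector E is the highest bidder, so Collector E wins.
Under the first-price rule, the price is the highest bid: 44000 credits.

The winner pays 44000 credits.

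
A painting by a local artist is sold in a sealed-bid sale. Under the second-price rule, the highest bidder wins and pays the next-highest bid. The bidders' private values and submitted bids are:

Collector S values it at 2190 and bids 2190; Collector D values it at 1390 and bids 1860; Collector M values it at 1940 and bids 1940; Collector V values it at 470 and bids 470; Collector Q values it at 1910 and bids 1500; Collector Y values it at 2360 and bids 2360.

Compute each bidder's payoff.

Payoffs: Collector S 0, Collector D 0, Collector M 0, Collector V 0, Collector Q 0, Collector Y 170.

Ranking the bids: Collector Y 2360, then Collector S 2190, then Collector M 1940, then Collector D 1860, then Collector Q 1500, then Collector V 470.
Collector Y has the top bid and wins; the price is the second-highest bid, 2190.
Collector Y's payoff = 2360 − 2190 = 170. All other bidders lose, so their payoff is 0.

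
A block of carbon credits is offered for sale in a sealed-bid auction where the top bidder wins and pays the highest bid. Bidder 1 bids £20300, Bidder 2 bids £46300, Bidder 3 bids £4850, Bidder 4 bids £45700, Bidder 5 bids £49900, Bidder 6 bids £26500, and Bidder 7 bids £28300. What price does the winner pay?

The winner pays £49900.

Ranking the bids: Bidder 5 £49900 > Bidder 2 £46300 > Bidder 4 £45700 > Bidder 7 £28300 > Bidder 6 £26500 > Bidder 1 £20300 > Bidder 3 £4850.
Bidder 5 is the highest bidder, so Bidder 5 wins.
Under the first-price rule, the price is the highest bid: £49900.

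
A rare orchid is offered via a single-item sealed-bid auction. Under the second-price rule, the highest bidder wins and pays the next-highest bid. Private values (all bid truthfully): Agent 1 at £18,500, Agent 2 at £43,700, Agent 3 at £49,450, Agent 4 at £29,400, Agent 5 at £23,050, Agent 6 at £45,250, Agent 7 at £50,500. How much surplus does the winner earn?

Bids in descending order: Agent 7 £50,500, then Agent 3 £49,450, then Agent 6 £45,250, then Agent 2 £43,700, then Agent 4 £29,400, then Agent 5 £23,050, then Agent 1 £18,500.
Agent 7 wins with the top bid and pays the second-highest, £49,450.
Surplus = £50,500 − £49,450 = £1,050.

Winner's surplus: £1,050.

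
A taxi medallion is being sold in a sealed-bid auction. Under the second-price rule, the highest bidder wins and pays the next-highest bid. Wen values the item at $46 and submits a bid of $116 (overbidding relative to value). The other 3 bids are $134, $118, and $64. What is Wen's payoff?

Payoff = $0.

Highest competing bid: $134.
Wen's bid $116 is not the highest, so Wen loses, pays nothing, and earns zero payoff.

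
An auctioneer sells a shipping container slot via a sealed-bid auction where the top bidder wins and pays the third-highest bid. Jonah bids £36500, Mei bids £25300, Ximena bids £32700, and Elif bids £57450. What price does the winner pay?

Price paid: £32700.

Ranking the bids: Elif £57450 > Jonah £36500 > Ximena £32700 > Mei £25300.
Elif is the highest bidder, so Elif wins.
Under the third-price rule, the price is the third-highest bid: £32700.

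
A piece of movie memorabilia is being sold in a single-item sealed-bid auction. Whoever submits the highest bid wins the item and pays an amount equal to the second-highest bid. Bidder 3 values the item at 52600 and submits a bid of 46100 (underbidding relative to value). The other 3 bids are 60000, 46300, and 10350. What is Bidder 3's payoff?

Payoff = 0.

Highest competing bid: 60000.
Bidder 3's bid 46100 is not the highest, so Bidder 3 loses, pays nothing, and earns zero payoff.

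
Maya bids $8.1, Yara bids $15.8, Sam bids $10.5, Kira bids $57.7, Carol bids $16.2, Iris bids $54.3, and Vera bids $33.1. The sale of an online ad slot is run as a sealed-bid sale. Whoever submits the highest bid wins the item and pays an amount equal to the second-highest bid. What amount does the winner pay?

$54.3

Sorted high to low: Kira $57.7; Iris $54.3; Vera $33.1; Carol $16.2; Yara $15.8; Sam $10.5; Maya $8.1.
Kira has the highest bid, so Kira wins.
The second-highest bid is $54.3, so that is what Kira pays.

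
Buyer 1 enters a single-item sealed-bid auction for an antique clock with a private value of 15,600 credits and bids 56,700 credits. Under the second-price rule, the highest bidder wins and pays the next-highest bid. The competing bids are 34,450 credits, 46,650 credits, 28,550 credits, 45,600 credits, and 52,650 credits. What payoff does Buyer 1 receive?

The bidder's payoff: -37,050 credits.

Highest competing bid: 52,650 credits.
Buyer 1's bid 56,700 credits is the highest overall, so Buyer 1 wins and pays the second-highest bid, 52,650 credits.
Payoff = value − price = 15,600 credits − 52,650 credits = -37,050 credits.
Overbidding won the item at a price above value — truthful bidding would have avoided this loss.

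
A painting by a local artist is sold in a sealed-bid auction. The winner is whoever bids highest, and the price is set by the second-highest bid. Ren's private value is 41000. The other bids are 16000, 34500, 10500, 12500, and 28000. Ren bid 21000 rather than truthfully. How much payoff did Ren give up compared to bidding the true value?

Payoff forgone: 6500.

The highest competing bid is 34500.
Bidding truthfully at 41000: Ren has the top bid, wins, and pays the second-highest bid 34500. Payoff = 41000 − 34500 = 6500.
Bidding 21000: the top bid is 34500 (a rival), so Ren loses. Payoff = 0.
Regret = truthful payoff − actual payoff = 6500 − 0 = 6500.
This is the dominant-strategy logic: truthful bidding weakly beats any alternative.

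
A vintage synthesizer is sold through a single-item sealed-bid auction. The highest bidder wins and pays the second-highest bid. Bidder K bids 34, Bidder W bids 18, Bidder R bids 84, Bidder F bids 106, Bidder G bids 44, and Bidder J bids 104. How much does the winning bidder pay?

Ranking the bids: Bidder F 106 > Bidder J 104 > Bidder R 84 > Bidder G 44 > Bidder K 34 > Bidder W 18.
Bidder F has the highest bid, so Bidder F wins.
The second-highest bid is 104, so that is what Bidder F pays.

The winner pays 104.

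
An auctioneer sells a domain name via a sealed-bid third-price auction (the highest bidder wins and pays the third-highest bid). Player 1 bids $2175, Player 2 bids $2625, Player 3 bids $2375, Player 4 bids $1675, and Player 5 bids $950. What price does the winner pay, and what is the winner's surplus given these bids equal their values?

Price $2175; surplus $450.

Sorted high to low: Player 2 $2625 > Player 3 $2375 > Player 1 $2175 > Player 4 $1675 > Player 5 $950.
Player 2 is the highest bidder, so Player 2 wins.
Under the third-price rule, the price is the third-highest bid: $2175.
Surplus = $2625 − $2175 = $450.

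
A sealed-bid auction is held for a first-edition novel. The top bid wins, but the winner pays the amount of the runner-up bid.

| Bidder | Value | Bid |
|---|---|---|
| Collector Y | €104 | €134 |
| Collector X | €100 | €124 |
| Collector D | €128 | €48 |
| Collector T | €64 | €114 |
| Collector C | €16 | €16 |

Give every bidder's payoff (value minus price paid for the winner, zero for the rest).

Ordered from highest: Collector Y €134, then Collector X €124, then Collector T €114, then Collector D €48, then Collector C €16.
Collector Y has the top bid and wins; the price is the second-highest bid, €124.
Collector Y's payoff = €104 − €124 = -€20. All other bidders lose, so their payoff is 0.

Collector Y -€20, Collector X €0, Collector D €0, Collector T €0, Collector C €0.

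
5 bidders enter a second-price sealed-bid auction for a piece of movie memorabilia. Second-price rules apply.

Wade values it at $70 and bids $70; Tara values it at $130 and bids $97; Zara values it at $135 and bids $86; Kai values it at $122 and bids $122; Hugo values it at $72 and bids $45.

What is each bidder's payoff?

Bids in descending order: Kai $122, then Tara $97, then Zara $86, then Wade $70, then Hugo $45.
Kai has the top bid and wins; the price is the second-highest bid, $97.
Kai's payoff = $122 − $97 = $25. All other bidders lose, so their payoff is 0.

Wade $0, Tara $0, Zara $0, Kai $25, Hugo $0.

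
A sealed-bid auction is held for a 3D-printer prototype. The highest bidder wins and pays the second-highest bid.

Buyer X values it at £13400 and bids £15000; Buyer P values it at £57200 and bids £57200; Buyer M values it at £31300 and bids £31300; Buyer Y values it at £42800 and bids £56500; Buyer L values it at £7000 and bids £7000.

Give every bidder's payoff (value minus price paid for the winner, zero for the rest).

Ranking the bids: Buyer P £57200 > Buyer Y £56500 > Buyer M £31300 > Buyer X £15000 > Buyer L £7000.
Buyer P has the top bid and wins; the price is the second-highest bid, £56500.
Buyer P's payoff = £57200 − £56500 = £700. All other bidders lose, so their payoff is 0.

Buyer X £0, Buyer P £700, Buyer M £0, Buyer Y £0, Buyer L £0.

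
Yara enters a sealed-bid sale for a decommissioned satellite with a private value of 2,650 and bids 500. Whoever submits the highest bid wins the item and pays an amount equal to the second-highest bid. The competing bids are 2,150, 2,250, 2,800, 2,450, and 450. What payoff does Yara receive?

0

Highest competing bid: 2,800.
Yara's bid 500 is not the highest, so Yara loses, pays nothing, and earns zero payoff.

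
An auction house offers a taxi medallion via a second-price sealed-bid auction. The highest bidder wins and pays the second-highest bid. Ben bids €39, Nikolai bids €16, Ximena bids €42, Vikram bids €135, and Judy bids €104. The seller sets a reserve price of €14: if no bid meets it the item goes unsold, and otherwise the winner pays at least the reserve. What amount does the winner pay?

Bids in descending order: Vikram €135, then Judy €104, then Ximena €42, then Ben €39, then Nikolai €16.
Vikram has the highest bid, so Vikram wins.
The second-highest bid is €104, which exceeds the reserve, so that sets the price.

€104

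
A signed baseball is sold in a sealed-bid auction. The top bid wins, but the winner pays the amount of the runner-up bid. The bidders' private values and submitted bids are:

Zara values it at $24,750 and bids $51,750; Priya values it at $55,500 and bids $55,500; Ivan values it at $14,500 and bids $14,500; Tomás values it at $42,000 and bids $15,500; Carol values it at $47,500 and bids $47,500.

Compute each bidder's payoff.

Ordered from highest: Priya $55,500, then Zara $51,750, then Carol $47,500, then Tomás $15,500, then Ivan $14,500.
Priya has the top bid and wins; the price is the second-highest bid, $51,750.
Priya's payoff = $55,500 − $51,750 = $3,750. All other bidders lose, so their payoff is 0.

Payoffs: Zara $0, Priya $3,750, Ivan $0, Tomás $0, Carol $0.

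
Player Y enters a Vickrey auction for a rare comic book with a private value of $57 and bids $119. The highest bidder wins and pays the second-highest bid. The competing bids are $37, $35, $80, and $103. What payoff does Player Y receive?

Payoff = -$46.

Highest competing bid: $103.
Player Y's bid $119 is the highest overall, so Player Y wins and pays the second-highest bid, $103.
Payoff = value − price = $57 − $103 = -$46.
Overbidding won the item at a price above value — truthful bidding would have avoided this loss.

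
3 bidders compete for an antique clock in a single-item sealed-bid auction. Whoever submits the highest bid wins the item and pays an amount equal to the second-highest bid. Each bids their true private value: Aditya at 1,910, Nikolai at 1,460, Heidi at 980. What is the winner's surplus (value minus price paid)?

Surplus = 450.

Sorted high to low: Aditya 1,910 > Nikolai 1,460 > Heidi 980.
Aditya wins with the top bid and pays the second-highest, 1,460.
Surplus = 1,910 − 1,460 = 450.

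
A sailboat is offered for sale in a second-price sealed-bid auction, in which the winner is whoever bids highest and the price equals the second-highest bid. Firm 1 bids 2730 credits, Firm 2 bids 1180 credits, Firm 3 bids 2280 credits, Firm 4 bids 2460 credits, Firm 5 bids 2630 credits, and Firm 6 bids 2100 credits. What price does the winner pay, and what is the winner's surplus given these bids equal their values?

Ranking the bids: Firm 1 2730 credits > Firm 5 2630 credits > Firm 4 2460 credits > Firm 3 2280 credits > Firm 6 2100 credits > Firm 2 1180 credits.
Firm 1 is the highest bidder, so Firm 1 wins.
Under the second-price rule, the price is the second-highest bid: 2630 credits.
Surplus = 2730 credits − 2630 credits = 100 credits.

Price 2630 credits; surplus 100 credits.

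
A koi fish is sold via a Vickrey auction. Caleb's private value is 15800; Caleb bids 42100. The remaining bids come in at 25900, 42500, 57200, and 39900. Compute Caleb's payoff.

Payoff = 0.

Highest competing bid: 57200.
Caleb's bid 42100 is not the highest, so Caleb loses, pays nothing, and earns zero payoff.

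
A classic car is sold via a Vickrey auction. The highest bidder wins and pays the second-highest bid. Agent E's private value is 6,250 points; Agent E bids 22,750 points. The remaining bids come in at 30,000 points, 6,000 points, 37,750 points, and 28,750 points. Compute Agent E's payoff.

Agent E's payoff: 0 points.

Highest competing bid: 37,750 points.
Agent E's bid 22,750 points is not the highest, so Agent E loses, pays nothing, and earns zero payoff.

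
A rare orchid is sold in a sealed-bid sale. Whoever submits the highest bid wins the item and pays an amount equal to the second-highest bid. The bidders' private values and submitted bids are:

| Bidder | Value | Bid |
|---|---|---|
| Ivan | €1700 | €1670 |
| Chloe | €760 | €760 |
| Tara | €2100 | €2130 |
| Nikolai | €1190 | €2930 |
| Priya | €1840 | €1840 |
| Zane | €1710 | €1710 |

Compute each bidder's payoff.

Ranking the bids: Nikolai €2930 > Tara €2130 > Priya €1840 > Zane €1710 > Ivan €1670 > Chloe €760.
Nikolai has the top bid and wins; the price is the second-highest bid, €2130.
Nikolai's payoff = €1190 − €2130 = -€940. All other bidders lose, so their payoff is 0.

Ivan €0, Chloe €0, Tara €0, Nikolai -€940, Priya €0, Zane €0.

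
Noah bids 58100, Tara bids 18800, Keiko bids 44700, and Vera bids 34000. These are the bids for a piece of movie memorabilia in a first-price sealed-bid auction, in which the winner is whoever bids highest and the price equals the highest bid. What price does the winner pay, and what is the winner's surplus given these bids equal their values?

Sorted high to low: Noah 58100, then Keiko 44700, then Vera 34000, then Tara 18800.
Noah is the highest bidder, so Noah wins.
Under the first-price rule, the price is the highest bid: 58100.
Surplus = 58100 − 58100 = 0.

The winner pays 58100 for a surplus of 0.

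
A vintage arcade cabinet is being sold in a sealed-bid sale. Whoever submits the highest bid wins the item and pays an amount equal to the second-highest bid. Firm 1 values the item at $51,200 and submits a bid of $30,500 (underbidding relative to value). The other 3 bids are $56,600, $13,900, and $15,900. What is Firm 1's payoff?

The bidder's payoff: $0.

Highest competing bid: $56,600.
Firm 1's bid $30,500 is not the highest, so Firm 1 loses, pays nothing, and earns zero payoff.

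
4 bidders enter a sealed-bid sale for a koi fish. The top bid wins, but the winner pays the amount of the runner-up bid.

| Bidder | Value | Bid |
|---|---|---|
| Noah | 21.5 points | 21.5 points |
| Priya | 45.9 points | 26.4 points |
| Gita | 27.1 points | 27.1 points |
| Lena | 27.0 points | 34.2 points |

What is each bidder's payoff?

Noah 0.0 points, Priya 0.0 points, Gita 0.0 points, Lena -0.1 points.

Sorted high to low: Lena 34.2 points > Gita 27.1 points > Priya 26.4 points > Noah 21.5 points.
Lena has the top bid and wins; the price is the second-highest bid, 27.1 points.
Lena's payoff = 27.0 points − 27.1 points = -0.1 points. All other bidders lose, so their payoff is 0.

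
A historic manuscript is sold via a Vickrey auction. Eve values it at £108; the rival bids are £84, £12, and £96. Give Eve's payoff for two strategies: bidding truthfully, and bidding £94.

The highest competing bid is £96.
Bidding truthfully at £108: Eve has the top bid, wins, and pays the second-highest bid £96. Payoff = £108 − £96 = £12.
Bidding £94: the top bid is £96 (a rival), so Eve loses. Payoff = £0.
Deviating from a truthful bid can only lose payoff in a second-price auction — never gain.

(a) £12  (b) £0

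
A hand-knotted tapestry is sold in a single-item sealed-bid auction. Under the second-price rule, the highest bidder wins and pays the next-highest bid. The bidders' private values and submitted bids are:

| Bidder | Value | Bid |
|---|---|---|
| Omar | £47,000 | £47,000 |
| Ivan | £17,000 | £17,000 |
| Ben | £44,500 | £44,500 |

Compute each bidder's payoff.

Ordered from highest: Omar £47,000; Ben £44,500; Ivan £17,000.
Omar has the top bid and wins; the price is the second-highest bid, £44,500.
Omar's payoff = £47,000 − £44,500 = £2,500. All other bidders lose, so their payoff is 0.

Omar £2,500, Ivan £0, Ben £0.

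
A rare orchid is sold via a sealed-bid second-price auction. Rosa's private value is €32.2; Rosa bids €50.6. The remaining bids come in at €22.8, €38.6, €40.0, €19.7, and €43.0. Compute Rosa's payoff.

Rosa's payoff: -€10.8.

Highest competing bid: €43.0.
Rosa's bid €50.6 is the highest overall, so Rosa wins and pays the second-highest bid, €43.0.
Payoff = value − price = €32.2 − €43.0 = -€10.8.
Overbidding won the item at a price above value — truthful bidding would have avoided this loss.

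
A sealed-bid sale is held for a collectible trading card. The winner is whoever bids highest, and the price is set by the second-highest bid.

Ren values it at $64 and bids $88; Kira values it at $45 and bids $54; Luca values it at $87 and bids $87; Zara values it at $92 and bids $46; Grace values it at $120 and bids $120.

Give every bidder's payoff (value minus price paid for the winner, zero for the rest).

Payoffs: Ren $0, Kira $0, Luca $0, Zara $0, Grace $32.

Sorted high to low: Grace $120 > Ren $88 > Luca $87 > Kira $54 > Zara $46.
Grace has the top bid and wins; the price is the second-highest bid, $88.
Grace's payoff = $120 − $88 = $32. All other bidders lose, so their payoff is 0.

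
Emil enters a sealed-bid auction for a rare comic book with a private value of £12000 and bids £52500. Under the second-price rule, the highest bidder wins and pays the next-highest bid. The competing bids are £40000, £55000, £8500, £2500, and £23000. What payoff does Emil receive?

Highest competing bid: £55000.
Emil's bid £52500 is not the highest, so Emil loses, pays nothing, and earns zero payoff.

Emil's payoff: £0.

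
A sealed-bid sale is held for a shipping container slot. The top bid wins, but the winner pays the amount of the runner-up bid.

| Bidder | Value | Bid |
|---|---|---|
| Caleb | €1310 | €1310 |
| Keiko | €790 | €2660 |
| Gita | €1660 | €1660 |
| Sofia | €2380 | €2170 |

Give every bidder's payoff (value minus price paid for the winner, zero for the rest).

Bids in descending order: Keiko €2660; Sofia €2170; Gita €1660; Caleb €1310.
Keiko has the top bid and wins; the price is the second-highest bid, €2170.
Keiko's payoff = €790 − €2170 = -€1380. All other bidders lose, so their payoff is 0.

Caleb €0, Keiko -€1380, Gita €0, Sofia €0.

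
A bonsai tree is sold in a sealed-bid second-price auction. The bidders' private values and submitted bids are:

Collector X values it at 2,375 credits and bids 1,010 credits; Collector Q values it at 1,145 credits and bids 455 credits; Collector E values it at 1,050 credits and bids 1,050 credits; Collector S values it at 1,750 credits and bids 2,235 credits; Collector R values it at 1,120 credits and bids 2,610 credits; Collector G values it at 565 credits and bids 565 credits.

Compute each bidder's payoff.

Ordered from highest: Collector R 2,610 credits > Collector S 2,235 credits > Collector E 1,050 credits > Collector X 1,010 credits > Collector G 565 credits > Collector Q 455 credits.
Collector R has the top bid and wins; the price is the second-highest bid, 2,235 credits.
Collector R's payoff = 1,120 credits − 2,235 credits = -1,115 credits. All other bidders lose, so their payoff is 0.

Collector X 0 credits, Collector Q 0 credits, Collector E 0 credits, Collector S 0 credits, Collector R -1,115 credits, Collector G 0 credits.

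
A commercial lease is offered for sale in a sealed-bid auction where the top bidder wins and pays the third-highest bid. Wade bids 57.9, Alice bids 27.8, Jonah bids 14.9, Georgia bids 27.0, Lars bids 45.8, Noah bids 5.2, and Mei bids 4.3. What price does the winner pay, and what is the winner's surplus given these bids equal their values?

Bids in descending order: Wade 57.9 > Lars 45.8 > Alice 27.8 > Georgia 27.0 > Jonah 14.9 > Noah 5.2 > Mei 4.3.
Wade is the highest bidder, so Wade wins.
Under the third-price rule, the price is the third-highest bid: 27.8.
Surplus = 57.9 − 27.8 = 30.1.

The winner pays 27.8 for a surplus of 30.1.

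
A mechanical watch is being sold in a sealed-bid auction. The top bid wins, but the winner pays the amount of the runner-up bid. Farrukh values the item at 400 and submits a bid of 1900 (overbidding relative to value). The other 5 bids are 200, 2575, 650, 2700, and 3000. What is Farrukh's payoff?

Highest competing bid: 3000.
Farrukh's bid 1900 is not the highest, so Farrukh loses, pays nothing, and earns zero payoff.

Farrukh's payoff: 0.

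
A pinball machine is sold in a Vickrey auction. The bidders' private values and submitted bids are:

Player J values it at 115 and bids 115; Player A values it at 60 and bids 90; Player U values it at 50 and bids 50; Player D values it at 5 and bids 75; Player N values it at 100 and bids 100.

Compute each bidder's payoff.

Sorted high to low: Player J 115; Player N 100; Player A 90; Player D 75; Player U 50.
Player J has the top bid and wins; the price is the second-highest bid, 100.
Player J's payoff = 115 − 100 = 15. All other bidders lose, so their payoff is 0.

Player J 15, Player A 0, Player U 0, Player D 0, Player N 0.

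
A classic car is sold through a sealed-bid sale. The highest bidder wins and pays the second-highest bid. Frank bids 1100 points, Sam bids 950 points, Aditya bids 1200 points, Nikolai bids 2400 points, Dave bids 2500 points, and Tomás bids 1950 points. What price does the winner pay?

The winner pays 2400 points.

Ordered from highest: Dave 2500 points, then Nikolai 2400 points, then Tomás 1950 points, then Aditya 1200 points, then Frank 1100 points, then Sam 950 points.
Dave has the highest bid, so Dave wins.
The second-highest bid is 2400 points, so that is what Dave pays.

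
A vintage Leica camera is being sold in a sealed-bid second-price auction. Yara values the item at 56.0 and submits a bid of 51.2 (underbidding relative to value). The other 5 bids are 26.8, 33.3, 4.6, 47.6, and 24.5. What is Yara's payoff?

Highest competing bid: 47.6.
Yara's bid 51.2 is the highest overall, so Yara wins and pays the second-highest bid, 47.6.
Payoff = value − price = 56.0 − 47.6 = 8.4.

Yara's payoff: 8.4.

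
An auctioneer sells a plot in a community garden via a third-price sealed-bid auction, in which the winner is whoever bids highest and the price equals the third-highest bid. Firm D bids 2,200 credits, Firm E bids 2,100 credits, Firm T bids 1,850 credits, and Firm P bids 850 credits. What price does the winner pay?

The winner pays 1,850 credits.

Bids in descending order: Firm D 2,200 credits, then Firm E 2,100 credits, then Firm T 1,850 credits, then Firm P 850 credits.
Firm D is the highest bidder, so Firm D wins.
Under the third-price rule, the price is the third-highest bid: 1,850 credits.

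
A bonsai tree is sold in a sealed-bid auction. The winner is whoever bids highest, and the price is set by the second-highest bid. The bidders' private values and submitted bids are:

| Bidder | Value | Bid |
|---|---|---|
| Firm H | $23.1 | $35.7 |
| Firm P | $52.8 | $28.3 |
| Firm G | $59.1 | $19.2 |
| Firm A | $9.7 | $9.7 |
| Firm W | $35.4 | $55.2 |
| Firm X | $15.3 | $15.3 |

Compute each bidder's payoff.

Ordered from highest: Firm W $55.2 > Firm H $35.7 > Firm P $28.3 > Firm G $19.2 > Firm X $15.3 > Firm A $9.7.
Firm W has the top bid and wins; the price is the second-highest bid, $35.7.
Firm W's payoff = $35.4 − $35.7 = -$0.3. All other bidders lose, so their payoff is 0.

Firm H $0.0, Firm P $0.0, Firm G $0.0, Firm A $0.0, Firm W -$0.3, Firm X $0.0.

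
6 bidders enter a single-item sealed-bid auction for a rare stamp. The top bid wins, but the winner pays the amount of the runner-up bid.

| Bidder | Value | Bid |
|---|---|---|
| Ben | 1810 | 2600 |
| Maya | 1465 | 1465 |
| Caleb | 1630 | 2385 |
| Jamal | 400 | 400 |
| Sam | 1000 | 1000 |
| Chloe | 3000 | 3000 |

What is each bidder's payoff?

Bids in descending order: Chloe 3000 > Ben 2600 > Caleb 2385 > Maya 1465 > Sam 1000 > Jamal 400.
Chloe has the top bid and wins; the price is the second-highest bid, 2600.
Chloe's payoff = 3000 − 2600 = 400. All other bidders lose, so their payoff is 0.

Payoffs: Ben 0, Maya 0, Caleb 0, Jamal 0, Sam 0, Chloe 400.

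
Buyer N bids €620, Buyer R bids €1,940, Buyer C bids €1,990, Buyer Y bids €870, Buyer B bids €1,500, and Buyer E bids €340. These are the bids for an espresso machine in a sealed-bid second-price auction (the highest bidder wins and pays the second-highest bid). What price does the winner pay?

Price paid: €1,940.

Ranking the bids: Buyer C €1,990 > Buyer R €1,940 > Buyer B €1,500 > Buyer Y €870 > Buyer N €620 > Buyer E €340.
Buyer C is the highest bidder, so Buyer C wins.
Under the second-price rule, the price is the second-highest bid: €1,940.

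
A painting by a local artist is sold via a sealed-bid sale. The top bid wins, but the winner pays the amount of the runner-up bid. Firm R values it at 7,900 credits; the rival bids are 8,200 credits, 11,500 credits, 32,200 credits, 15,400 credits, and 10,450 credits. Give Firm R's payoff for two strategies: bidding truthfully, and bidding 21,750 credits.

(a) 0 credits  (b) 0 credits

The highest competing bid is 32,200 credits.
Bidding truthfully at 7,900 credits: the top bid is 32,200 credits (a rival), so Firm R loses. Payoff = 0 credits.
Bidding 21,750 credits: the top bid is 32,200 credits (a rival), so Firm R loses. Payoff = 0 credits.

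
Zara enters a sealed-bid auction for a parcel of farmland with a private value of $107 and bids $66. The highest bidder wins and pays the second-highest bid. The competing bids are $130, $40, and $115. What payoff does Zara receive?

Zara's payoff: $0.

Highest competing bid: $130.
Zara's bid $66 is not the highest, so Zara loses, pays nothing, and earns zero payoff.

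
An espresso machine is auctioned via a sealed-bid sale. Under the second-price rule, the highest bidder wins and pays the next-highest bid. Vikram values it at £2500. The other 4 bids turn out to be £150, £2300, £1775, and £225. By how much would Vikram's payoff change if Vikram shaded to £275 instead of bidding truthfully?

-£200

The highest competing bid is £2300.
Bidding truthfully at £2500: Vikram has the top bid, wins, and pays the second-highest bid £2300. Payoff = £2500 − £2300 = £200.
Bidding £275: the top bid is £2300 (a rival), so Vikram loses. Payoff = £0.
Change = £0 − £200 = -£200.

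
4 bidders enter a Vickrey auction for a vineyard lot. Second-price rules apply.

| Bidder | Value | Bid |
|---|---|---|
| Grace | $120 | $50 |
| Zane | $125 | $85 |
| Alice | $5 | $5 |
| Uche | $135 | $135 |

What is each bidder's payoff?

Grace $0, Zane $0, Alice $0, Uche $50.

Ranking the bids: Uche $135, then Zane $85, then Grace $50, then Alice $5.
Uche has the top bid and wins; the price is the second-highest bid, $85.
Uche's payoff = $135 − $85 = $50. All other bidders lose, so their payoff is 0.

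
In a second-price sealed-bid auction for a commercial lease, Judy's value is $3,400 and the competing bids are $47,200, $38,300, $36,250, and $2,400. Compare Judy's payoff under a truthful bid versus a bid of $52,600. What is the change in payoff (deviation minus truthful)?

The highest competing bid is $47,200.
Bidding truthfully at $3,400: the top bid is $47,200 (a rival), so Judy loses. Payoff = $0.
Bidding $52,600: Judy has the top bid, wins, and pays the second-highest bid $47,200. Payoff = $3,400 − $47,200 = -$43,800.
Change = -$43,800 − $0 = -$43,800.
This is the dominant-strategy logic: truthful bidding weakly beats any alternative.

-$43,800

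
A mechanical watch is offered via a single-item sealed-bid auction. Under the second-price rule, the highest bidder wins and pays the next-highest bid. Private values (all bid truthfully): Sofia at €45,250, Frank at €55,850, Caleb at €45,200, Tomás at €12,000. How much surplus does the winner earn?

€10,600

Sorted high to low: Frank €55,850, then Sofia €45,250, then Caleb €45,200, then Tomás €12,000.
Frank wins with the top bid and pays the second-highest, €45,250.
Surplus = €55,850 − €45,250 = €10,600.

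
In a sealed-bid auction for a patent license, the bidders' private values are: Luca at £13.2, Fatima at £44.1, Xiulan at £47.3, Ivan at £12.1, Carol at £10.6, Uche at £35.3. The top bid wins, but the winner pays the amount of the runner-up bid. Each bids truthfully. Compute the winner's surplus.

Winner's surplus: £3.2.

Ranking the bids: Xiulan £47.3, then Fatima £44.1, then Uche £35.3, then Luca £13.2, then Ivan £12.1, then Carol £10.6.
Xiulan wins with the top bid and pays the second-highest, £44.1.
Surplus = £47.3 − £44.1 = £3.2.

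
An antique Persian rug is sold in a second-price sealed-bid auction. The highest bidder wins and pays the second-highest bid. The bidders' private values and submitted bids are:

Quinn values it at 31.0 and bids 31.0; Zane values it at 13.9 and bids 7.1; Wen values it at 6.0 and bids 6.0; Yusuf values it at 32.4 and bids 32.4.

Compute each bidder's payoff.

Ranking the bids: Yusuf 32.4; Quinn 31.0; Zane 7.1; Wen 6.0.
Yusuf has the top bid and wins; the price is the second-highest bid, 31.0.
Yusuf's payoff = 32.4 − 31.0 = 1.4. All other bidders lose, so their payoff is 0.

Quinn 0.0, Zane 0.0, Wen 0.0, Yusuf 1.4.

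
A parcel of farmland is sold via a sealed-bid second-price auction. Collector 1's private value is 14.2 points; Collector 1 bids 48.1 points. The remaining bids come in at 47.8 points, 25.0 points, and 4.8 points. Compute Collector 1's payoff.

The bidder's payoff: -33.6 points.

Highest competing bid: 47.8 points.
Collector 1's bid 48.1 points is the highest overall, so Collector 1 wins and pays the second-highest bid, 47.8 points.
Payoff = value − price = 14.2 points − 47.8 points = -33.6 points.
Overbidding won the item at a price above value — truthful bidding would have avoided this loss.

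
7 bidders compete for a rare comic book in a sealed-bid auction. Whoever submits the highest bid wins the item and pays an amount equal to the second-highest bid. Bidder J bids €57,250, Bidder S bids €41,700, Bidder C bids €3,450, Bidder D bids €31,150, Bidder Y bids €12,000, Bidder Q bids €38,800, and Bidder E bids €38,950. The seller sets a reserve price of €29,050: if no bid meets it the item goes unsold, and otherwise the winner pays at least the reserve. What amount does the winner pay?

Price paid: €41,700.

Sorted high to low: Bidder J €57,250; Bidder S €41,700; Bidder E €38,950; Bidder Q €38,800; Bidder D €31,150; Bidder Y €12,000; Bidder C €3,450.
Bidder J has the highest bid, so Bidder J wins.
The second-highest bid is €41,700, which exceeds the reserve, so that sets the price.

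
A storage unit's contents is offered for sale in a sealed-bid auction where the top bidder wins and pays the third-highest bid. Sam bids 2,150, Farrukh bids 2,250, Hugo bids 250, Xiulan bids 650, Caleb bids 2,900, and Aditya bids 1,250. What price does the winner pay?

Sorted high to low: Caleb 2,900; Farrukh 2,250; Sam 2,150; Aditya 1,250; Xiulan 650; Hugo 250.
Caleb is the highest bidder, so Caleb wins.
Under the third-price rule, the price is the third-highest bid: 2,150.

Price paid: 2,150.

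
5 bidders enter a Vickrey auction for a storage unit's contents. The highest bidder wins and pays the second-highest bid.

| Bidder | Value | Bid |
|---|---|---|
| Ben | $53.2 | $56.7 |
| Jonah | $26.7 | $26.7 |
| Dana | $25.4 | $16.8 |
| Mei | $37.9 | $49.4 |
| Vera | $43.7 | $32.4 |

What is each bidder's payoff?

Payoffs: Ben $3.8, Jonah $0.0, Dana $0.0, Mei $0.0, Vera $0.0.

Ordered from highest: Ben $56.7, then Mei $49.4, then Vera $32.4, then Jonah $26.7, then Dana $16.8.
Ben has the top bid and wins; the price is the second-highest bid, $49.4.
Ben's payoff = $53.2 − $49.4 = $3.8. All other bidders lose, so their payoff is 0.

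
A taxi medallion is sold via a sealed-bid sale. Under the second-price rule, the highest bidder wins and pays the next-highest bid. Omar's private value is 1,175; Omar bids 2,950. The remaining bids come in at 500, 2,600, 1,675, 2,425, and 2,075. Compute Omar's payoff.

Highest competing bid: 2,600.
Omar's bid 2,950 is the highest overall, so Omar wins and pays the second-highest bid, 2,600.
Payoff = value − price = 1,175 − 2,600 = -1,425.
Overbidding won the item at a price above value — truthful bidding would have avoided this loss.

Payoff = -1,425.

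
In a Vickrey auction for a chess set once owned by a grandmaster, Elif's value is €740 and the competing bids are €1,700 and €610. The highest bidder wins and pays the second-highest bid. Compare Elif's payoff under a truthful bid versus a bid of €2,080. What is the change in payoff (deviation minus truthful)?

The highest competing bid is €1,700.
Bidding truthfully at €740: the top bid is €1,700 (a rival), so Elif loses. Payoff = €0.
Bidding €2,080: Elif has the top bid, wins, and pays the second-highest bid €1,700. Payoff = €740 − €1,700 = -€960.
Change = -€960 − €0 = -€960.
This is the dominant-strategy logic: truthful bidding weakly beats any alternative.

-€960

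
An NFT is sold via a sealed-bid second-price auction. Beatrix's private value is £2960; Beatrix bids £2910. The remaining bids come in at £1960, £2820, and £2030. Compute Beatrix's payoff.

Highest competing bid: £2820.
Beatrix's bid £2910 is the highest overall, so Beatrix wins and pays the second-highest bid, £2820.
Payoff = value − price = £2960 − £2820 = £140.

Payoff = £140.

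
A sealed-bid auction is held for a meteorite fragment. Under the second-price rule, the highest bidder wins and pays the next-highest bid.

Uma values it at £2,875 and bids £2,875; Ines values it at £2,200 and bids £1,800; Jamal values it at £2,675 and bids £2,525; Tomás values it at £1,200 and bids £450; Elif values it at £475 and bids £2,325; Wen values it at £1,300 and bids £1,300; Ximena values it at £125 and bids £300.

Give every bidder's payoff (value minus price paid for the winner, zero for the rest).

Ordered from highest: Uma £2,875, then Jamal £2,525, then Elif £2,325, then Ines £1,800, then Wen £1,300, then Tomás £450, then Ximena £300.
Uma has the top bid and wins; the price is the second-highest bid, £2,525.
Uma's payoff = £2,875 − £2,525 = £350. All other bidders lose, so their payoff is 0.

Uma £350, Ines £0, Jamal £0, Tomás £0, Elif £0, Wen £0, Ximena £0.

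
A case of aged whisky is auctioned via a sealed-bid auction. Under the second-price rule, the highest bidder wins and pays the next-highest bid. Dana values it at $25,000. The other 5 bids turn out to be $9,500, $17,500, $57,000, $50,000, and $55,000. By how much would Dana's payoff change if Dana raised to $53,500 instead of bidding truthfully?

Payoff change: $0.

The highest competing bid is $57,000.
Bidding truthfully at $25,000: the top bid is $57,000 (a rival), so Dana loses. Payoff = $0.
Bidding $53,500: the top bid is $57,000 (a rival), so Dana loses. Payoff = $0.
Change = $0 − $0 = $0.
The bid only affects whether you win, not the price — here both bids land on the same side of the top rival bid, so the deviation is payoff-neutral.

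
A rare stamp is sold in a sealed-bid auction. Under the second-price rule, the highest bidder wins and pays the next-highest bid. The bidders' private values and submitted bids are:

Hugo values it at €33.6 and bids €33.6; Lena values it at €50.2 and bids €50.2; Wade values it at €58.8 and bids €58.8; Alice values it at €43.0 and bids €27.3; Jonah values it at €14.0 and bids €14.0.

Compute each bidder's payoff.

Hugo €0.0, Lena €0.0, Wade €8.6, Alice €0.0, Jonah €0.0.

Ranking the bids: Wade €58.8; Lena €50.2; Hugo €33.6; Alice €27.3; Jonah €14.0.
Wade has the top bid and wins; the price is the second-highest bid, €50.2.
Wade's payoff = €58.8 − €50.2 = €8.6. All other bidders lose, so their payoff is 0.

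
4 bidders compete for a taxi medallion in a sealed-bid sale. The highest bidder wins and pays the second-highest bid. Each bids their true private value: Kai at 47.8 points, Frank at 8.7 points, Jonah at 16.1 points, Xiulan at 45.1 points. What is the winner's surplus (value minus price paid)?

2.7 points

Bids in descending order: Kai 47.8 points; Xiulan 45.1 points; Jonah 16.1 points; Frank 8.7 points.
Kai wins with the top bid and pays the second-highest, 45.1 points.
Surplus = 47.8 points − 45.1 points = 2.7 points.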